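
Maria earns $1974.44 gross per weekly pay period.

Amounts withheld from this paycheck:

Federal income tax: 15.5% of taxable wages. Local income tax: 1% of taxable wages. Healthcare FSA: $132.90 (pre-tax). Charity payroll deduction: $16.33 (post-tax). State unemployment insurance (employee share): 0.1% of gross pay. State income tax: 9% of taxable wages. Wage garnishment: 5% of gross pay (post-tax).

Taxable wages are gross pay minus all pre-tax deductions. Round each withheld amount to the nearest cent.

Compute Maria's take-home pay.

Healthcare FSA: $132.90
Taxable wages = $1974.44 − $132.90 = $1841.54
Local income tax: $1841.54 × 0.01 = $18.42
State income tax: $1841.54 × 0.09 = $165.74
Federal income tax: $1841.54 × 0.155 = $285.44
State unemployment insurance (employee share): $1974.44 × 0.001 = $1.97
Charity payroll deduction: $16.33
Wage garnishment: $1974.44 × 0.05 = $98.72
Total deductions = $132.90 + $18.42 + $165.74 + $285.44 + $1.97 + $16.33 + $98.72 = $719.52
Net pay = $1974.44 − $719.52 = $1254.92

$1254.92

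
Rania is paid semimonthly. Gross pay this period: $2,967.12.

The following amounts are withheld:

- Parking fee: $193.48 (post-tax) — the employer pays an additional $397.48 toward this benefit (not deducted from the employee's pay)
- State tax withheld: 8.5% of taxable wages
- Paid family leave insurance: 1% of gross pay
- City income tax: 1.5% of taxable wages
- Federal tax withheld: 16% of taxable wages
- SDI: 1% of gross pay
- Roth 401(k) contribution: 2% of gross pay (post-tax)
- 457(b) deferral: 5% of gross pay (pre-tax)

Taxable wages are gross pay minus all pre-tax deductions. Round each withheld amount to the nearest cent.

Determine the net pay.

457(b) deferral: $2,967.12 × 0.05 = $148.36
Taxable wages = $2,967.12 − $148.36 = $2,818.76
Federal tax withheld: $2,818.76 × 0.16 = $451.00
City income tax: $2,818.76 × 0.015 = $42.28
State tax withheld: $2,818.76 × 0.085 = $239.59
SDI: $2,967.12 × 0.01 = $29.67
Paid family leave insurance: $2,967.12 × 0.01 = $29.67
Parking fee: $193.48
Roth 401(k) contribution: $2,967.12 × 0.02 = $59.34
(Employer's $397.48 toward parking fee is not withheld from the employee.)
Total deductions = $148.36 + $451.00 + $42.28 + $239.59 + $29.67 + $29.67 + $193.48 + $59.34 = $1,193.39
Net pay = $2,967.12 − $1,193.39 = $1,773.73

$1,773.73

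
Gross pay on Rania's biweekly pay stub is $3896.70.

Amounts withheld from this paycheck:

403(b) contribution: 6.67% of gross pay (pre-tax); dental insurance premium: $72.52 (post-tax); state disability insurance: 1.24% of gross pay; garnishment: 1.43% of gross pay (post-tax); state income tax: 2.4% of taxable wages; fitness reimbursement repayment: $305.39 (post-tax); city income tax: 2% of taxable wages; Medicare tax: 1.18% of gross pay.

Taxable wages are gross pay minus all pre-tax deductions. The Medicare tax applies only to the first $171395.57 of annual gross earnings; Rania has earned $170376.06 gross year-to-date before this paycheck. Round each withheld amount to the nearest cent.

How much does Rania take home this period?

$2982.79

403(b) contribution: $3896.70 × 0.0667 = $259.91
Taxable wages = $3896.70 − $259.91 = $3636.79
State income tax: $3636.79 × 0.024 = $87.28
City income tax: $3636.79 × 0.02 = $72.74
State disability insurance: $3896.70 × 0.0124 = $48.32
Medicare tax: only $171395.57 − $170376.06 = $1019.51 of this check is subject → $1019.51 × 0.0118 = $12.03
Fitness reimbursement repayment: $305.39
Dental insurance premium: $72.52
Garnishment: $3896.70 × 0.0143 = $55.72
Total deductions = $259.91 + $87.28 + $72.74 + $48.32 + $12.03 + $305.39 + $72.52 + $55.72 = $913.91
Net pay = $3896.70 − $913.91 = $2982.79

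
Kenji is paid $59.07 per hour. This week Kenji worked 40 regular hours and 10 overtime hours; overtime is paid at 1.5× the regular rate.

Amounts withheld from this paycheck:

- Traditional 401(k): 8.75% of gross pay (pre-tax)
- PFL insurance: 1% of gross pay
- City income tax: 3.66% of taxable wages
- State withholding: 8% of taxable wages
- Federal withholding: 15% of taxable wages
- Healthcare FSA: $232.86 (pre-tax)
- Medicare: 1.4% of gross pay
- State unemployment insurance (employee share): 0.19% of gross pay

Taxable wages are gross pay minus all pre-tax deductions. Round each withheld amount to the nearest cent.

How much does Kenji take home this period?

$1,919.30

Regular pay: 40 × $59.07 = $2,362.80
Overtime pay: 10 × $59.07 × 1.5 = $886.05
Gross pay = $2,362.80 + $886.05 = $3,248.85
Healthcare FSA: $232.86
Traditional 401(k): $3,248.85 × 0.0875 = $284.27
Pre-tax total = $232.86 + $284.27 = $517.13
Taxable wages = $3,248.85 − $517.13 = $2,731.72
City income tax: $2,731.72 × 0.0366 = $99.98
Federal withholding: $2,731.72 × 0.15 = $409.76
State withholding: $2,731.72 × 0.08 = $218.54
Medicare: $3,248.85 × 0.014 = $45.48
PFL insurance: $3,248.85 × 0.01 = $32.49
State unemployment insurance (employee share): $3,248.85 × 0.0019 = $6.17
Total deductions = $232.86 + $284.27 + $99.98 + $409.76 + $218.54 + $45.48 + $32.49 + $6.17 = $1,329.55
Net pay = $3,248.85 − $1,329.55 = $1,919.30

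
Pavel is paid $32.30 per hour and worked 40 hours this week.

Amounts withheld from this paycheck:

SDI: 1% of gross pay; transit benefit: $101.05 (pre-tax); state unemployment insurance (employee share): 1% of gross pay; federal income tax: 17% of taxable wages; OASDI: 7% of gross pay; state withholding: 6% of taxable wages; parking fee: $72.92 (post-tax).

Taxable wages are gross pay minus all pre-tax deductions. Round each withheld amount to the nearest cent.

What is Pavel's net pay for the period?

Gross pay: 40 × $32.30 = $1292.00
Transit benefit: $101.05
Taxable wages = $1292.00 − $101.05 = $1190.95
Federal income tax: $1190.95 × 0.17 = $202.46
State withholding: $1190.95 × 0.06 = $71.46
OASDI: $1292.00 × 0.07 = $90.44
State unemployment insurance (employee share): $1292.00 × 0.01 = $12.92
SDI: $1292.00 × 0.01 = $12.92
Parking fee: $72.92
Total deductions = $101.05 + $202.46 + $71.46 + $90.44 + $12.92 + $12.92 + $72.92 = $564.17
Net pay = $1292.00 − $564.17 = $727.83

$727.83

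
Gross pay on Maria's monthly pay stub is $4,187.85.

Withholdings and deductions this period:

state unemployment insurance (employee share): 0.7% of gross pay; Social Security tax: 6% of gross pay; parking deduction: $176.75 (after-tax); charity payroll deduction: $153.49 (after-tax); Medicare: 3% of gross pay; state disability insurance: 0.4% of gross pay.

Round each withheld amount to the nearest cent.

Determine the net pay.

$3,434.64

State disability insurance: $4,187.85 × 0.004 = $16.75
State unemployment insurance (employee share): $4,187.85 × 0.007 = $29.31
Medicare: $4,187.85 × 0.03 = $125.64
Social Security tax: $4,187.85 × 0.06 = $251.27
Parking deduction: $176.75
Charity payroll deduction: $153.49
Total deductions = $16.75 + $29.31 + $125.64 + $251.27 + $176.75 + $153.49 = $753.21
Net pay = $4,187.85 − $753.21 = $3,434.64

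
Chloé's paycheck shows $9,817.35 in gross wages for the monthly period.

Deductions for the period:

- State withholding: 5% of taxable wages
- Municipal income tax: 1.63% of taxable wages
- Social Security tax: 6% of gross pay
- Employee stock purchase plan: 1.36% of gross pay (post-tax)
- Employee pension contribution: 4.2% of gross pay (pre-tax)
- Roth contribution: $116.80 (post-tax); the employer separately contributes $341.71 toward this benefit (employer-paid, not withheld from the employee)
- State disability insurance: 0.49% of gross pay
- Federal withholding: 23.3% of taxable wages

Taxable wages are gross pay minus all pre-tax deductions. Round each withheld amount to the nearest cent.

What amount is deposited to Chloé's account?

$5,702.63

Employee pension contribution: $9,817.35 × 0.042 = $412.33
Taxable wages = $9,817.35 − $412.33 = $9,405.02
State withholding: $9,405.02 × 0.05 = $470.25
Municipal income tax: $9,405.02 × 0.0163 = $153.30
Federal withholding: $9,405.02 × 0.233 = $2,191.37
Social Security tax: $9,817.35 × 0.06 = $589.04
State disability insurance: $9,817.35 × 0.0049 = $48.11
Roth contribution: $116.80
Employee stock purchase plan: $9,817.35 × 0.0136 = $133.52
(Employer's $341.71 toward Roth contribution is not withheld from the employee.)
Total deductions = $412.33 + $470.25 + $153.30 + $2,191.37 + $589.04 + $48.11 + $116.80 + $133.52 = $4,114.72
Net pay = $9,817.35 − $4,114.72 = $5,702.63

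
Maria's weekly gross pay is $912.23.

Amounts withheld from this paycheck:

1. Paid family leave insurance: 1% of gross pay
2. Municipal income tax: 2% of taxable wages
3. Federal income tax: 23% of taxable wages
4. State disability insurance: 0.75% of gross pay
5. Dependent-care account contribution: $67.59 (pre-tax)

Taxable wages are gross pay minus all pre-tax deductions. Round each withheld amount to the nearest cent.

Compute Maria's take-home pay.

$617.52

Dependent-care account contribution: $67.59
Taxable wages = $912.23 − $67.59 = $844.64
Municipal income tax: $844.64 × 0.02 = $16.89
Federal income tax: $844.64 × 0.23 = $194.27
Paid family leave insurance: $912.23 × 0.01 = $9.12
State disability insurance: $912.23 × 0.0075 = $6.84
Total deductions = $67.59 + $16.89 + $194.27 + $9.12 + $6.84 = $294.71
Net pay = $912.23 − $294.71 = $617.52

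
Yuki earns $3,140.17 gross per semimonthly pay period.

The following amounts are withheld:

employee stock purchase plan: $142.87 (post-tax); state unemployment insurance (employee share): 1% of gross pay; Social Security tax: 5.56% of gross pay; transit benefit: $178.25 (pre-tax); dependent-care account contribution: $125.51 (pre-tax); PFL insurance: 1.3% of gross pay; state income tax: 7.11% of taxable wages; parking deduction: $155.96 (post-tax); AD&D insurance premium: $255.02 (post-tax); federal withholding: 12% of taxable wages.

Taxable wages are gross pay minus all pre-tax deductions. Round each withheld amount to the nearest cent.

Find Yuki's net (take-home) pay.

Dependent-care account contribution: $125.51
Transit benefit: $178.25
Pre-tax total = $125.51 + $178.25 = $303.76
Taxable wages = $3,140.17 − $303.76 = $2,836.41
Federal withholding: $2,836.41 × 0.12 = $340.37
State income tax: $2,836.41 × 0.0711 = $201.67
State unemployment insurance (employee share): $3,140.17 × 0.01 = $31.40
Social Security tax: $3,140.17 × 0.0556 = $174.59
PFL insurance: $3,140.17 × 0.013 = $40.82
AD&D insurance premium: $255.02
Parking deduction: $155.96
Employee stock purchase plan: $142.87
Total deductions = $125.51 + $178.25 + $340.37 + $201.67 + $31.40 + $174.59 + $40.82 + $255.02 + $155.96 + $142.87 = $1,646.46
Net pay = $3,140.17 − $1,646.46 = $1,493.71

$1,493.71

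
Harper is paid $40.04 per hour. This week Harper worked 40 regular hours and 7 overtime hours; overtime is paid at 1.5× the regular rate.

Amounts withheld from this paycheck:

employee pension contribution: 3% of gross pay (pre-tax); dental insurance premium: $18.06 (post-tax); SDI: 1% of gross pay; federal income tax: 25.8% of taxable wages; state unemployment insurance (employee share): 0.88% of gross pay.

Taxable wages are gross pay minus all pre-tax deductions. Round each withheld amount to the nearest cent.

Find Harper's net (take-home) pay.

$1,399.26

Regular pay: 40 × $40.04 = $1,601.60
Overtime pay: 7 × $40.04 × 1.5 = $420.42
Gross pay = $1,601.60 + $420.42 = $2,022.02
Employee pension contribution: $2,022.02 × 0.03 = $60.66
Taxable wages = $2,022.02 − $60.66 = $1,961.36
Federal income tax: $1,961.36 × 0.258 = $506.03
SDI: $2,022.02 × 0.01 = $20.22
State unemployment insurance (employee share): $2,022.02 × 0.0088 = $17.79
Dental insurance premium: $18.06
Total deductions = $60.66 + $506.03 + $20.22 + $17.79 + $18.06 = $622.76
Net pay = $2,022.02 − $622.76 = $1,399.26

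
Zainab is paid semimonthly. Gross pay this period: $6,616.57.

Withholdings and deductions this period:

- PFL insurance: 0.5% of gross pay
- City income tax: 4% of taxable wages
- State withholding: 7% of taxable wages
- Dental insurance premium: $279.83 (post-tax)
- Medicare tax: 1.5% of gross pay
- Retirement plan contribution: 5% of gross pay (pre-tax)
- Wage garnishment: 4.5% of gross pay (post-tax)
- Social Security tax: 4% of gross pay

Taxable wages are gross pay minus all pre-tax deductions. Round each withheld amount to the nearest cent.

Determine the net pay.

$4,619.74

Retirement plan contribution: $6,616.57 × 0.05 = $330.83
Taxable wages = $6,616.57 − $330.83 = $6,285.74
City income tax: $6,285.74 × 0.04 = $251.43
State withholding: $6,285.74 × 0.07 = $440.00
Social Security tax: $6,616.57 × 0.04 = $264.66
Medicare tax: $6,616.57 × 0.015 = $99.25
PFL insurance: $6,616.57 × 0.005 = $33.08
Wage garnishment: $6,616.57 × 0.045 = $297.75
Dental insurance premium: $279.83
Total deductions = $330.83 + $251.43 + $440.00 + $264.66 + $99.25 + $33.08 + $297.75 + $279.83 = $1,996.83
Net pay = $6,616.57 − $1,996.83 = $4,619.74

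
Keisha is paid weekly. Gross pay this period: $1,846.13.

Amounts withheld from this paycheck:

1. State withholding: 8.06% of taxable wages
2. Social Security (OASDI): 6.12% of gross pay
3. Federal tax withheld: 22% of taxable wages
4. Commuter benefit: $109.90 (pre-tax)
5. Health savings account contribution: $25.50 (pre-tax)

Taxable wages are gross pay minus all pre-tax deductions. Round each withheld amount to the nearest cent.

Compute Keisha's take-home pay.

Commuter benefit: $109.90
Health savings account contribution: $25.50
Pre-tax total = $109.90 + $25.50 = $135.40
Taxable wages = $1,846.13 − $135.40 = $1,710.73
Federal tax withheld: $1,710.73 × 0.22 = $376.36
State withholding: $1,710.73 × 0.0806 = $137.88
Social Security (OASDI): $1,846.13 × 0.0612 = $112.98
Total deductions = $109.90 + $25.50 + $376.36 + $137.88 + $112.98 = $762.62
Net pay = $1,846.13 − $762.62 = $1,083.51

$1,083.51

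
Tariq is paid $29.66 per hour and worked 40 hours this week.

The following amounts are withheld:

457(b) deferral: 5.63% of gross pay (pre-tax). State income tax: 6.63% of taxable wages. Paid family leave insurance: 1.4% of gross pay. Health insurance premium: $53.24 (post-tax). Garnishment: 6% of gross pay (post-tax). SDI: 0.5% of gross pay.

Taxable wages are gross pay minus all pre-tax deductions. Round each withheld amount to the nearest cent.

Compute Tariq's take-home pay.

Gross pay: 40 × $29.66 = $1,186.40
457(b) deferral: $1,186.40 × 0.0563 = $66.79
Taxable wages = $1,186.40 − $66.79 = $1,119.61
State income tax: $1,119.61 × 0.0663 = $74.23
SDI: $1,186.40 × 0.005 = $5.93
Paid family leave insurance: $1,186.40 × 0.014 = $16.61
Garnishment: $1,186.40 × 0.06 = $71.18
Health insurance premium: $53.24
Total deductions = $66.79 + $74.23 + $5.93 + $16.61 + $71.18 + $53.24 = $287.98
Net pay = $1,186.40 − $287.98 = $898.42

$898.42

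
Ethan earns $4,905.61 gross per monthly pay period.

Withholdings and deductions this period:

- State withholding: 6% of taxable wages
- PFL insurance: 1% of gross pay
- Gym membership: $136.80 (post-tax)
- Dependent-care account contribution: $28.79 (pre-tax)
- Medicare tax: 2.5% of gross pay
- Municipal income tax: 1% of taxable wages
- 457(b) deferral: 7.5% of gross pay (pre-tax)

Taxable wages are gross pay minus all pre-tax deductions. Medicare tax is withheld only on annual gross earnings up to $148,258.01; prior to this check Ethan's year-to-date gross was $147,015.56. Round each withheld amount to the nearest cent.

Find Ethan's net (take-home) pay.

457(b) deferral: $4,905.61 × 0.075 = $367.92
Dependent-care account contribution: $28.79
Pre-tax total = $367.92 + $28.79 = $396.71
Taxable wages = $4,905.61 − $396.71 = $4,508.90
State withholding: $4,508.90 × 0.06 = $270.53
Municipal income tax: $4,508.90 × 0.01 = $45.09
Medicare tax: only $148,258.01 − $147,015.56 = $1,242.45 of this check is subject → $1,242.45 × 0.025 = $31.06
PFL insurance: $4,905.61 × 0.01 = $49.06
Gym membership: $136.80
Total deductions = $367.92 + $28.79 + $270.53 + $45.09 + $31.06 + $49.06 + $136.80 = $929.25
Net pay = $4,905.61 − $929.25 = $3,976.36

$3,976.36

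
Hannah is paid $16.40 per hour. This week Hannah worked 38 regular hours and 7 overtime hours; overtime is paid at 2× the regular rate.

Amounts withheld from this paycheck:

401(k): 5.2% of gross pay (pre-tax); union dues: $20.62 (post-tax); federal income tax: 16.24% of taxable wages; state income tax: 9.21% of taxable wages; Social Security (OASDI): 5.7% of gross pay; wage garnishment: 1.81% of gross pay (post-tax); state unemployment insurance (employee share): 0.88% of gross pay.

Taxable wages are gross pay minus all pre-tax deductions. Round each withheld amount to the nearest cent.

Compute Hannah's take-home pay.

Regular pay: 38 × $16.40 = $623.20
Overtime pay: 7 × $16.40 × 2 = $229.60
Gross pay = $623.20 + $229.60 = $852.80
401(k): $852.80 × 0.052 = $44.35
Taxable wages = $852.80 − $44.35 = $808.45
State income tax: $808.45 × 0.0921 = $74.46
Federal income tax: $808.45 × 0.1624 = $131.29
State unemployment insurance (employee share): $852.80 × 0.0088 = $7.50
Social Security (OASDI): $852.80 × 0.057 = $48.61
Union dues: $20.62
Wage garnishment: $852.80 × 0.0181 = $15.44
Total deductions = $44.35 + $74.46 + $131.29 + $7.50 + $48.61 + $20.62 + $15.44 = $342.27
Net pay = $852.80 − $342.27 = $510.53

$510.53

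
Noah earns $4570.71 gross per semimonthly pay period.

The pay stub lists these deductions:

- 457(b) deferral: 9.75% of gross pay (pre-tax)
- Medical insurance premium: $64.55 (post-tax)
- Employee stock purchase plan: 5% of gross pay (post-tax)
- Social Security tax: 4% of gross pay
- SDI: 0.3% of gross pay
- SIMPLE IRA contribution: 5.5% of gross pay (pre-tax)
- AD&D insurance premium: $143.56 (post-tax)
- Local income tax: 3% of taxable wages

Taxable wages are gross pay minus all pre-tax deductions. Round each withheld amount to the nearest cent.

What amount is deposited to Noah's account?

SIMPLE IRA contribution: $4570.71 × 0.055 = $251.39
457(b) deferral: $4570.71 × 0.0975 = $445.64
Pre-tax total = $251.39 + $445.64 = $697.03
Taxable wages = $4570.71 − $697.03 = $3873.68
Local income tax: $3873.68 × 0.03 = $116.21
Social Security tax: $4570.71 × 0.04 = $182.83
SDI: $4570.71 × 0.003 = $13.71
AD&D insurance premium: $143.56
Medical insurance premium: $64.55
Employee stock purchase plan: $4570.71 × 0.05 = $228.54
Total deductions = $251.39 + $445.64 + $116.21 + $182.83 + $13.71 + $143.56 + $64.55 + $228.54 = $1446.43
Net pay = $4570.71 − $1446.43 = $3124.28

$3124.28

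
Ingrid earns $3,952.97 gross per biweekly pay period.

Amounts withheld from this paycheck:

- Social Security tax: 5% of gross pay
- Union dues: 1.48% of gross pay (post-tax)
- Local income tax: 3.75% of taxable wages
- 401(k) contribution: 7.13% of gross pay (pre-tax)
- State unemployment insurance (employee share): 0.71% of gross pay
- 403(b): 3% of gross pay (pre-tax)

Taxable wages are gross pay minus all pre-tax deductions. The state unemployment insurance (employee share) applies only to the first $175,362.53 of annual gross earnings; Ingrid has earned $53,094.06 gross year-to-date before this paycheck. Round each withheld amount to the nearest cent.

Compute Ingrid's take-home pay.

$3,135.09

401(k) contribution: $3,952.97 × 0.0713 = $281.85
403(b): $3,952.97 × 0.03 = $118.59
Pre-tax total = $281.85 + $118.59 = $400.44
Taxable wages = $3,952.97 − $400.44 = $3,552.53
Local income tax: $3,552.53 × 0.0375 = $133.22
State unemployment insurance (employee share): cap not yet reached, full $3,952.97 is subject → $3,952.97 × 0.0071 = $28.07
Social Security tax: $3,952.97 × 0.05 = $197.65
Union dues: $3,952.97 × 0.0148 = $58.50
Total deductions = $281.85 + $118.59 + $133.22 + $28.07 + $197.65 + $58.50 = $817.88
Net pay = $3,952.97 − $817.88 = $3,135.09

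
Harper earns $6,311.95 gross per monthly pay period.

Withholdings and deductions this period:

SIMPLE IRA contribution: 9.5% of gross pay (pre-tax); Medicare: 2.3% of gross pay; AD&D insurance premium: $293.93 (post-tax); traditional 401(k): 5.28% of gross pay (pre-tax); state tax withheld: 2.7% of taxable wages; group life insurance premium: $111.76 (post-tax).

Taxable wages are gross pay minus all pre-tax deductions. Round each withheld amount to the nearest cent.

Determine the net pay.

$4,682.95

SIMPLE IRA contribution: $6,311.95 × 0.095 = $599.64
Traditional 401(k): $6,311.95 × 0.0528 = $333.27
Pre-tax total = $599.64 + $333.27 = $932.91
Taxable wages = $6,311.95 − $932.91 = $5,379.04
State tax withheld: $5,379.04 × 0.027 = $145.23
Medicare: $6,311.95 × 0.023 = $145.17
Group life insurance premium: $111.76
AD&D insurance premium: $293.93
Total deductions = $599.64 + $333.27 + $145.23 + $145.17 + $111.76 + $293.93 = $1,629.00
Net pay = $6,311.95 − $1,629.00 = $4,682.95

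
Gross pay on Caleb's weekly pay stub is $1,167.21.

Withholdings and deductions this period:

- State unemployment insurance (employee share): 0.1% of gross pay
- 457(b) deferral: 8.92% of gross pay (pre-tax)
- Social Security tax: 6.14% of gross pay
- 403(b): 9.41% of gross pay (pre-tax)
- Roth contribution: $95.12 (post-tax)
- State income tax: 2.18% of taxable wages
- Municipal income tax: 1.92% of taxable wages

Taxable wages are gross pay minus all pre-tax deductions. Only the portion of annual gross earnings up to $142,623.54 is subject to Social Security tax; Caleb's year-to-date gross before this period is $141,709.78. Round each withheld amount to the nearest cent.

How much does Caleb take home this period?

$761.79

403(b): $1,167.21 × 0.0941 = $109.83
457(b) deferral: $1,167.21 × 0.0892 = $104.12
Pre-tax total = $109.83 + $104.12 = $213.95
Taxable wages = $1,167.21 − $213.95 = $953.26
State income tax: $953.26 × 0.0218 = $20.78
Municipal income tax: $953.26 × 0.0192 = $18.30
Social Security tax: only $142,623.54 − $141,709.78 = $913.76 of this check is subject → $913.76 × 0.0614 = $56.10
State unemployment insurance (employee share): $1,167.21 × 0.001 = $1.17
Roth contribution: $95.12
Total deductions = $109.83 + $104.12 + $20.78 + $18.30 + $56.10 + $1.17 + $95.12 = $405.42
Net pay = $1,167.21 − $405.42 = $761.79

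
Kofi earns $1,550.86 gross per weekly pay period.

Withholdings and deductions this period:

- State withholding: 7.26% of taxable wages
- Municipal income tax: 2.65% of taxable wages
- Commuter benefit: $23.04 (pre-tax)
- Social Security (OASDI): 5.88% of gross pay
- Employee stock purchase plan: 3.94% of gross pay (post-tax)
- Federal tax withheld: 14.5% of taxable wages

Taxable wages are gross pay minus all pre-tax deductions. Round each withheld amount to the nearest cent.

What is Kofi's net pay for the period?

$1,002.59

Commuter benefit: $23.04
Taxable wages = $1,550.86 − $23.04 = $1,527.82
Municipal income tax: $1,527.82 × 0.0265 = $40.49
State withholding: $1,527.82 × 0.0726 = $110.92
Federal tax withheld: $1,527.82 × 0.145 = $221.53
Social Security (OASDI): $1,550.86 × 0.0588 = $91.19
Employee stock purchase plan: $1,550.86 × 0.0394 = $61.10
Total deductions = $23.04 + $40.49 + $110.92 + $221.53 + $91.19 + $61.10 = $548.27
Net pay = $1,550.86 − $548.27 = $1,002.59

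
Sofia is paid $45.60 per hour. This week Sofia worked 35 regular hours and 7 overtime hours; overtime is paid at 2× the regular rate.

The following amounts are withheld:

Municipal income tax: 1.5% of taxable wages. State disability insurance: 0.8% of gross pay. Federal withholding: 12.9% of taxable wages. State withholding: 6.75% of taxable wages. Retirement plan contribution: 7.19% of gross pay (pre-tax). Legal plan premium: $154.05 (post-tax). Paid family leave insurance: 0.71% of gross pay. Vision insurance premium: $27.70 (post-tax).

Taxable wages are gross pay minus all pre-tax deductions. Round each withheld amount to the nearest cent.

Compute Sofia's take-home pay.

$1,419.66

Regular pay: 35 × $45.60 = $1,596.00
Overtime pay: 7 × $45.60 × 2 = $638.40
Gross pay = $1,596.00 + $638.40 = $2,234.40
Retirement plan contribution: $2,234.40 × 0.0719 = $160.65
Taxable wages = $2,234.40 − $160.65 = $2,073.75
Federal withholding: $2,073.75 × 0.129 = $267.51
State withholding: $2,073.75 × 0.0675 = $139.98
Municipal income tax: $2,073.75 × 0.015 = $31.11
Paid family leave insurance: $2,234.40 × 0.0071 = $15.86
State disability insurance: $2,234.40 × 0.008 = $17.88
Legal plan premium: $154.05
Vision insurance premium: $27.70
Total deductions = $160.65 + $267.51 + $139.98 + $31.11 + $15.86 + $17.88 + $154.05 + $27.70 = $814.74
Net pay = $2,234.40 − $814.74 = $1,419.66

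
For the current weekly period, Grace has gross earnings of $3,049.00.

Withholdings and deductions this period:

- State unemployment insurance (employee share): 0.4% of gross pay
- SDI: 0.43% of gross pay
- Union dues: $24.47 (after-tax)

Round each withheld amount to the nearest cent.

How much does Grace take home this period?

$2,999.22

SDI: $3,049.00 × 0.0043 = $13.11
State unemployment insurance (employee share): $3,049.00 × 0.004 = $12.20
Union dues: $24.47
Total deductions = $13.11 + $12.20 + $24.47 = $49.78
Net pay = $3,049.00 − $49.78 = $2,999.22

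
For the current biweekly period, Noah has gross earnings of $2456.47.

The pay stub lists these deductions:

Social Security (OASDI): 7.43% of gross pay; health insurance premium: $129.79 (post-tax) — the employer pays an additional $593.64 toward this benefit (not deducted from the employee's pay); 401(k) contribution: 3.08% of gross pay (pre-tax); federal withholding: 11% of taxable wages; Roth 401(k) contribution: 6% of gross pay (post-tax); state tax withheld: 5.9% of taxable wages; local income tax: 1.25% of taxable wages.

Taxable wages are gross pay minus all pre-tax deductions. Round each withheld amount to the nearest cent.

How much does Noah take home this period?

$1488.99

401(k) contribution: $2456.47 × 0.0308 = $75.66
Taxable wages = $2456.47 − $75.66 = $2380.81
Federal withholding: $2380.81 × 0.11 = $261.89
Local income tax: $2380.81 × 0.0125 = $29.76
State tax withheld: $2380.81 × 0.059 = $140.47
Social Security (OASDI): $2456.47 × 0.0743 = $182.52
Roth 401(k) contribution: $2456.47 × 0.06 = $147.39
Health insurance premium: $129.79
(Employer's $593.64 toward health insurance premium is not withheld from the employee.)
Total deductions = $75.66 + $261.89 + $29.76 + $140.47 + $182.52 + $147.39 + $129.79 = $967.48
Net pay = $2456.47 − $967.48 = $1488.99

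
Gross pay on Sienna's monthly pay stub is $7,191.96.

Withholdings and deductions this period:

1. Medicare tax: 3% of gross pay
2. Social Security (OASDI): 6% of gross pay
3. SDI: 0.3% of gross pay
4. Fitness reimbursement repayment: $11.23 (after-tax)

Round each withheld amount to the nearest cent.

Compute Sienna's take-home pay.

Medicare tax: $7,191.96 × 0.03 = $215.76
SDI: $7,191.96 × 0.003 = $21.58
Social Security (OASDI): $7,191.96 × 0.06 = $431.52
Fitness reimbursement repayment: $11.23
Total deductions = $215.76 + $21.58 + $431.52 + $11.23 = $680.09
Net pay = $7,191.96 − $680.09 = $6,511.87

$6,511.87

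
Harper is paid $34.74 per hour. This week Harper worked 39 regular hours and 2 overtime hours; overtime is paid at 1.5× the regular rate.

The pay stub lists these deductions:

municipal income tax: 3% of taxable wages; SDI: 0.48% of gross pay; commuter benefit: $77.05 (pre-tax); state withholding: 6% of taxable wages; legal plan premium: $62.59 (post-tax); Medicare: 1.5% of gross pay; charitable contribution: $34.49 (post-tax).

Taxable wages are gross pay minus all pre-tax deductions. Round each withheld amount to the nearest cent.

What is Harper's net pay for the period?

Regular pay: 39 × $34.74 = $1,354.86
Overtime pay: 2 × $34.74 × 1.5 = $104.22
Gross pay = $1,354.86 + $104.22 = $1,459.08
Commuter benefit: $77.05
Taxable wages = $1,459.08 − $77.05 = $1,382.03
Municipal income tax: $1,382.03 × 0.03 = $41.46
State withholding: $1,382.03 × 0.06 = $82.92
SDI: $1,459.08 × 0.0048 = $7.00
Medicare: $1,459.08 × 0.015 = $21.89
Charitable contribution: $34.49
Legal plan premium: $62.59
Total deductions = $77.05 + $41.46 + $82.92 + $7.00 + $21.89 + $34.49 + $62.59 = $327.40
Net pay = $1,459.08 − $327.40 = $1,131.68

$1,131.68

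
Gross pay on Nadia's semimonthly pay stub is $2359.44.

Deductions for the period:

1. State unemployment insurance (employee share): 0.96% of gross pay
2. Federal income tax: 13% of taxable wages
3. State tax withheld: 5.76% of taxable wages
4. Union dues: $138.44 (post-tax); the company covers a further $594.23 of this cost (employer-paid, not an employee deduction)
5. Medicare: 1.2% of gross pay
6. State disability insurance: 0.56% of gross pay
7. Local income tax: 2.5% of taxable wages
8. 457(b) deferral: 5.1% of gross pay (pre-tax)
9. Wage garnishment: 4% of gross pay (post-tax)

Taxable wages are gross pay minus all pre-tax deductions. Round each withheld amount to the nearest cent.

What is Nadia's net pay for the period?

457(b) deferral: $2359.44 × 0.051 = $120.33
Taxable wages = $2359.44 − $120.33 = $2239.11
Local income tax: $2239.11 × 0.025 = $55.98
Federal income tax: $2239.11 × 0.13 = $291.08
State tax withheld: $2239.11 × 0.0576 = $128.97
State unemployment insurance (employee share): $2359.44 × 0.0096 = $22.65
Medicare: $2359.44 × 0.012 = $28.31
State disability insurance: $2359.44 × 0.0056 = $13.21
Union dues: $138.44
Wage garnishment: $2359.44 × 0.04 = $94.38
(Employer's $594.23 toward union dues is not withheld from the employee.)
Total deductions = $120.33 + $55.98 + $291.08 + $128.97 + $22.65 + $28.31 + $13.21 + $138.44 + $94.38 = $893.35
Net pay = $2359.44 − $893.35 = $1466.09

$1466.09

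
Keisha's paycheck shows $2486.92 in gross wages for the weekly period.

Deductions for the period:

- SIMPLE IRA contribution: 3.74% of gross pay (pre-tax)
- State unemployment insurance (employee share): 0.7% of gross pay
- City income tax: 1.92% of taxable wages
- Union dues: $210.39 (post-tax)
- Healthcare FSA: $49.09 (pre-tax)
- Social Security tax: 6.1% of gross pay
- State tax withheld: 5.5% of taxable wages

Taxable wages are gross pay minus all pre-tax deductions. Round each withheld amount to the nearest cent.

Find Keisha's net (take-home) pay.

$1791.33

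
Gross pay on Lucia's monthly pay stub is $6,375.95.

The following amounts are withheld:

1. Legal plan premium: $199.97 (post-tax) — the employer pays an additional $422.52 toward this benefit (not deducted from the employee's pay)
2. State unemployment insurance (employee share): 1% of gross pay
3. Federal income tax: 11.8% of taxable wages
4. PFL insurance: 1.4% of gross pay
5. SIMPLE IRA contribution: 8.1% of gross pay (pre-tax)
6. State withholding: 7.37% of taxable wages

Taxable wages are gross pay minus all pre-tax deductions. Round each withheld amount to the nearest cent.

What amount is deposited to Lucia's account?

$4,383.24

SIMPLE IRA contribution: $6,375.95 × 0.081 = $516.45
Taxable wages = $6,375.95 − $516.45 = $5,859.50
Federal income tax: $5,859.50 × 0.118 = $691.42
State withholding: $5,859.50 × 0.0737 = $431.85
PFL insurance: $6,375.95 × 0.014 = $89.26
State unemployment insurance (employee share): $6,375.95 × 0.01 = $63.76
Legal plan premium: $199.97
(Employer's $422.52 toward legal plan premium is not withheld from the employee.)
Total deductions = $516.45 + $691.42 + $431.85 + $89.26 + $63.76 + $199.97 = $1,992.71
Net pay = $6,375.95 − $1,992.71 = $4,383.24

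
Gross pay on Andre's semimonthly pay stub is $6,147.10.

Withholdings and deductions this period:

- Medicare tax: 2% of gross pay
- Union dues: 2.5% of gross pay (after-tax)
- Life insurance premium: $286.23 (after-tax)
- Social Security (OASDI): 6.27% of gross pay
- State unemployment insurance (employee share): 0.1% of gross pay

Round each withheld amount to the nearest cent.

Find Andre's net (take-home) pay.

$5,192.68

Medicare tax: $6,147.10 × 0.02 = $122.94
Social Security (OASDI): $6,147.10 × 0.0627 = $385.42
State unemployment insurance (employee share): $6,147.10 × 0.001 = $6.15
Union dues: $6,147.10 × 0.025 = $153.68
Life insurance premium: $286.23
Total deductions = $122.94 + $385.42 + $6.15 + $153.68 + $286.23 = $954.42
Net pay = $6,147.10 − $954.42 = $5,192.68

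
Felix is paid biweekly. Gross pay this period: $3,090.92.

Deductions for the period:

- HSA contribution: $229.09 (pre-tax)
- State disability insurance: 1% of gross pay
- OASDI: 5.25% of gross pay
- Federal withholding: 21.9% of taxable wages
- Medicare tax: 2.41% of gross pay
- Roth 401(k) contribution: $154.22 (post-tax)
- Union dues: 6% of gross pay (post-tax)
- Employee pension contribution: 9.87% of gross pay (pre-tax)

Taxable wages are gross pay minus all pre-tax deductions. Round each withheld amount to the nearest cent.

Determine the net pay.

$1,389.48

Employee pension contribution: $3,090.92 × 0.0987 = $305.07
HSA contribution: $229.09
Pre-tax total = $305.07 + $229.09 = $534.16
Taxable wages = $3,090.92 − $534.16 = $2,556.76
Federal withholding: $2,556.76 × 0.219 = $559.93
Medicare tax: $3,090.92 × 0.0241 = $74.49
OASDI: $3,090.92 × 0.0525 = $162.27
State disability insurance: $3,090.92 × 0.01 = $30.91
Union dues: $3,090.92 × 0.06 = $185.46
Roth 401(k) contribution: $154.22
Total deductions = $305.07 + $229.09 + $559.93 + $74.49 + $162.27 + $30.91 + $185.46 + $154.22 = $1,701.44
Net pay = $3,090.92 − $1,701.44 = $1,389.48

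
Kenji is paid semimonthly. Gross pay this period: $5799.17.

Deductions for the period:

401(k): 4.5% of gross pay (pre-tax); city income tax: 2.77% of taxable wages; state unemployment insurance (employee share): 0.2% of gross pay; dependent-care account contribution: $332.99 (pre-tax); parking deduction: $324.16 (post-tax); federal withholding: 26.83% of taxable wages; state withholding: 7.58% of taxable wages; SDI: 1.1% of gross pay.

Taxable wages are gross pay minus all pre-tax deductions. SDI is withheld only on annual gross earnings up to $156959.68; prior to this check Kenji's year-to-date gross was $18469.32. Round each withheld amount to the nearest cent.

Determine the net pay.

$2870.37

401(k): $5799.17 × 0.045 = $260.96
Dependent-care account contribution: $332.99
Pre-tax total = $260.96 + $332.99 = $593.95
Taxable wages = $5799.17 − $593.95 = $5205.22
Federal withholding: $5205.22 × 0.2683 = $1396.56
State withholding: $5205.22 × 0.0758 = $394.56
City income tax: $5205.22 × 0.0277 = $144.18
SDI: cap not yet reached, full $5799.17 is subject → $5799.17 × 0.011 = $63.79
State unemployment insurance (employee share): $5799.17 × 0.002 = $11.60
Parking deduction: $324.16
Total deductions = $260.96 + $332.99 + $1396.56 + $394.56 + $144.18 + $63.79 + $11.60 + $324.16 = $2928.80
Net pay = $5799.17 − $2928.80 = $2870.37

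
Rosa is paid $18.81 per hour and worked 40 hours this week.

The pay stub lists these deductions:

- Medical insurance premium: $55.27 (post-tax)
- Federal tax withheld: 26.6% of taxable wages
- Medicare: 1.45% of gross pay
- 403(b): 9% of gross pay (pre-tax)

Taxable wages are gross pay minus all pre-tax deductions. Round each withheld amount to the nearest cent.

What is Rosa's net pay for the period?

$436.38

Gross pay: 40 × $18.81 = $752.40
403(b): $752.40 × 0.09 = $67.72
Taxable wages = $752.40 − $67.72 = $684.68
Federal tax withheld: $684.68 × 0.266 = $182.12
Medicare: $752.40 × 0.0145 = $10.91
Medical insurance premium: $55.27
Total deductions = $67.72 + $182.12 + $10.91 + $55.27 = $316.02
Net pay = $752.40 − $316.02 = $436.38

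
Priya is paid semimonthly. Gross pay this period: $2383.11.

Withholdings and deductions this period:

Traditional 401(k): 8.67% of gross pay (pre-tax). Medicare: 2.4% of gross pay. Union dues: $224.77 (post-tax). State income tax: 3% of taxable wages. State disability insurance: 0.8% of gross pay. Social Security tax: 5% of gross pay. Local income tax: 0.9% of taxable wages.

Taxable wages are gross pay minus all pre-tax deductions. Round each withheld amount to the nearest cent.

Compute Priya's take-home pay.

$1671.43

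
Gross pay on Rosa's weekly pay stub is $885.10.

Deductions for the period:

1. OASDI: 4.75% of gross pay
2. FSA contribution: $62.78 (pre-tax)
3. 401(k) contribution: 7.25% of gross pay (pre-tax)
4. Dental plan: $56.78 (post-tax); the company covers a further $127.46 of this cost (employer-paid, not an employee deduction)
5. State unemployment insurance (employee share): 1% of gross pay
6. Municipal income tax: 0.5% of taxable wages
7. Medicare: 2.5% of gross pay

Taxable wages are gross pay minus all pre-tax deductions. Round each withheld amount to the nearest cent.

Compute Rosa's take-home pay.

FSA contribution: $62.78
401(k) contribution: $885.10 × 0.0725 = $64.17
Pre-tax total = $62.78 + $64.17 = $126.95
Taxable wages = $885.10 − $126.95 = $758.15
Municipal income tax: $758.15 × 0.005 = $3.79
State unemployment insurance (employee share): $885.10 × 0.01 = $8.85
OASDI: $885.10 × 0.0475 = $42.04
Medicare: $885.10 × 0.025 = $22.13
Dental plan: $56.78
(Employer's $127.46 toward dental plan is not withheld from the employee.)
Total deductions = $62.78 + $64.17 + $3.79 + $8.85 + $42.04 + $22.13 + $56.78 = $260.54
Net pay = $885.10 − $260.54 = $624.56

$624.56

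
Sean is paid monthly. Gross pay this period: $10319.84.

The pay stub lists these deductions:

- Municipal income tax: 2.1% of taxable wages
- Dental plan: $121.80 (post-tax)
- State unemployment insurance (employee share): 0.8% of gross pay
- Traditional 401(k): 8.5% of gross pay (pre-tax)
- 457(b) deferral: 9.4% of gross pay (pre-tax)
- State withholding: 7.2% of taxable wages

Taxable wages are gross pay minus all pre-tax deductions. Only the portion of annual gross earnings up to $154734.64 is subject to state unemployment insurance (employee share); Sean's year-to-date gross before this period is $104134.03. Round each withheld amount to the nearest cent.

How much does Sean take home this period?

$7480.28

457(b) deferral: $10319.84 × 0.094 = $970.06
Traditional 401(k): $10319.84 × 0.085 = $877.19
Pre-tax total = $970.06 + $877.19 = $1847.25
Taxable wages = $10319.84 − $1847.25 = $8472.59
Municipal income tax: $8472.59 × 0.021 = $177.92
State withholding: $8472.59 × 0.072 = $610.03
State unemployment insurance (employee share): cap not yet reached, full $10319.84 is subject → $10319.84 × 0.008 = $82.56
Dental plan: $121.80
Total deductions = $970.06 + $877.19 + $177.92 + $610.03 + $82.56 + $121.80 = $2839.56
Net pay = $10319.84 − $2839.56 = $7480.28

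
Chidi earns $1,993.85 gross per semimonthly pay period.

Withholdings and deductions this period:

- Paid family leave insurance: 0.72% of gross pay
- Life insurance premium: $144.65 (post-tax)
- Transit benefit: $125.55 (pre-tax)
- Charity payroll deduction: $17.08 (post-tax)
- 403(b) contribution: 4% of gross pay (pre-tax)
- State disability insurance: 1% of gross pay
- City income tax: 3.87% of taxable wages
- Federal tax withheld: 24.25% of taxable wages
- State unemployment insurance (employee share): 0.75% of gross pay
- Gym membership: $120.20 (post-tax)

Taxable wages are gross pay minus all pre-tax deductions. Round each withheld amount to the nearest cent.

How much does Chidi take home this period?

Transit benefit: $125.55
403(b) contribution: $1,993.85 × 0.04 = $79.75
Pre-tax total = $125.55 + $79.75 = $205.30
Taxable wages = $1,993.85 − $205.30 = $1,788.55
City income tax: $1,788.55 × 0.0387 = $69.22
Federal tax withheld: $1,788.55 × 0.2425 = $433.72
State unemployment insurance (employee share): $1,993.85 × 0.0075 = $14.95
State disability insurance: $1,993.85 × 0.01 = $19.94
Paid family leave insurance: $1,993.85 × 0.0072 = $14.36
Charity payroll deduction: $17.08
Gym membership: $120.20
Life insurance premium: $144.65
Total deductions = $125.55 + $79.75 + $69.22 + $433.72 + $14.95 + $19.94 + $14.36 + $17.08 + $120.20 + $144.65 = $1,039.42
Net pay = $1,993.85 − $1,039.42 = $954.43

$954.43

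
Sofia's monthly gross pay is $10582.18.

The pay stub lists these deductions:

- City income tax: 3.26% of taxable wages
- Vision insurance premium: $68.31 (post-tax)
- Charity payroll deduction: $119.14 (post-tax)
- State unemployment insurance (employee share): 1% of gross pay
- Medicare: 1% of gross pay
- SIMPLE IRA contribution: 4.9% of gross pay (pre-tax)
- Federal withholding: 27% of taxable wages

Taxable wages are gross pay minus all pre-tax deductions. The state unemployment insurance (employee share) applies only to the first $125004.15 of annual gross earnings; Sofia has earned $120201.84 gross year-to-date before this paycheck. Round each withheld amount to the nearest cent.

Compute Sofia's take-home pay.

$6677.10

SIMPLE IRA contribution: $10582.18 × 0.049 = $518.53
Taxable wages = $10582.18 − $518.53 = $10063.65
City income tax: $10063.65 × 0.0326 = $328.07
Federal withholding: $10063.65 × 0.27 = $2717.19
State unemployment insurance (employee share): only $125004.15 − $120201.84 = $4802.31 of this check is subject → $4802.31 × 0.01 = $48.02
Medicare: $10582.18 × 0.01 = $105.82
Charity payroll deduction: $119.14
Vision insurance premium: $68.31
Total deductions = $518.53 + $328.07 + $2717.19 + $48.02 + $105.82 + $119.14 + $68.31 = $3905.08
Net pay = $10582.18 − $3905.08 = $6677.10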